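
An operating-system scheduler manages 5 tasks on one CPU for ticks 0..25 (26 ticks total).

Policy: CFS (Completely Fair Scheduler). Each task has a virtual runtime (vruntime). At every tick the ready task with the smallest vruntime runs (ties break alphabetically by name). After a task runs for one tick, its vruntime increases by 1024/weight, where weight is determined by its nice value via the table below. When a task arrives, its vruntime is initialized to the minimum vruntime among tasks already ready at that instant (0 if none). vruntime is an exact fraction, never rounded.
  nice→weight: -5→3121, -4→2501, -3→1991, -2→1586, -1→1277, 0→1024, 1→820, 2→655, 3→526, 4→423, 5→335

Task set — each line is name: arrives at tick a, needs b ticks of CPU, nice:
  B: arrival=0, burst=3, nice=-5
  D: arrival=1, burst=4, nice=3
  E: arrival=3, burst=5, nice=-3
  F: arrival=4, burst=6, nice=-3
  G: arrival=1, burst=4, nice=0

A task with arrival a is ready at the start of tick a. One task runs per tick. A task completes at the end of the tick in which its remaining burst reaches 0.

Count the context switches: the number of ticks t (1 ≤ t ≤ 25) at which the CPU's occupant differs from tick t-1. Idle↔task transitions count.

context switches = 19

t=0: vr[B=0] → run B
t=1: vr[B=1024/3121 D=1024/3121 G=1024/3121] → run B
t=2: vr[B=2048/3121 D=1024/3121 G=1024/3121] → run D
t=3: vr[B=2048/3121 D=1867264/820823 E=1024/3121 G=1024/3121] → run E
t=4: vr[B=2048/3121 D=1867264/820823 E=5234688/6213911 F=1024/3121 G=1024/3121] → run F
t=5: vr[B=2048/3121 D=1867264/820823 E=5234688/6213911 F=5234688/6213911 G=1024/3121] → run G
t=6: vr[B=2048/3121 D=1867264/820823 E=5234688/6213911 F=5234688/6213911 G=4145/3121] → run B
t=7: vr[D=1867264/820823 E=5234688/6213911 F=5234688/6213911 G=4145/3121] → run E
t=8: vr[D=1867264/820823 E=8430592/6213911 F=5234688/6213911 G=4145/3121] → run F
t=9: vr[D=1867264/820823 E=8430592/6213911 F=8430592/6213911 G=4145/3121] → run G
t=10: vr[D=1867264/820823 E=8430592/6213911 F=8430592/6213911 G=7266/3121] → run E
t=11: vr[D=1867264/820823 E=11626496/6213911 F=8430592/6213911 G=7266/3121] → run F
t=12: vr[D=1867264/820823 E=11626496/6213911 F=11626496/6213911 G=7266/3121] → run E
t=13: vr[D=1867264/820823 E=14822400/6213911 F=11626496/6213911 G=7266/3121] → run F
t=14: vr[D=1867264/820823 E=14822400/6213911 F=14822400/6213911 G=7266/3121] → run D
t=15: vr[D=3465216/820823 E=14822400/6213911 F=14822400/6213911 G=7266/3121] → run G
t=16: vr[D=3465216/820823 E=14822400/6213911 F=14822400/6213911 G=10387/3121] → run E
t=17: vr[D=3465216/820823 F=14822400/6213911 G=10387/3121] → run F
t=18: vr[D=3465216/820823 F=18018304/6213911 G=10387/3121] → run F
t=19: vr[D=3465216/820823 G=10387/3121] → run G
t=20: vr[D=3465216/820823] → run D
t=21: vr[D=5063168/820823] → run D
t=22: (idle)
t=23: (idle)
t=24: (idle)
t=25: (idle)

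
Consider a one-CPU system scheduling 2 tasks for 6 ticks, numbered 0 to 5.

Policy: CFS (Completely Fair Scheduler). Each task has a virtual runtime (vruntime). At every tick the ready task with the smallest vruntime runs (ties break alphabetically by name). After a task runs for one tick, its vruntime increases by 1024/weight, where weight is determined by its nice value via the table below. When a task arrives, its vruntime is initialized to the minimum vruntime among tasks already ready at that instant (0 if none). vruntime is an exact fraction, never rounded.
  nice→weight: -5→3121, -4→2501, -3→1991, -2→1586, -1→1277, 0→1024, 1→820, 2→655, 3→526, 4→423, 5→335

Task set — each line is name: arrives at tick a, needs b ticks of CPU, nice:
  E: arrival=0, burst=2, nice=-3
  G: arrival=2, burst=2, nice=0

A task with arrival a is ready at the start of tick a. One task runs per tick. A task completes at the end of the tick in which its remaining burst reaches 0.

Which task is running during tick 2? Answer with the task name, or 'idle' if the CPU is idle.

t=0: vr[E=0] → run E
t=1: vr[E=1024/1991] → run E
t=2: vr[G=0] → run G
t=3: vr[G=1] → run G
t=4: (idle)
t=5: (idle)

running at tick 2 = G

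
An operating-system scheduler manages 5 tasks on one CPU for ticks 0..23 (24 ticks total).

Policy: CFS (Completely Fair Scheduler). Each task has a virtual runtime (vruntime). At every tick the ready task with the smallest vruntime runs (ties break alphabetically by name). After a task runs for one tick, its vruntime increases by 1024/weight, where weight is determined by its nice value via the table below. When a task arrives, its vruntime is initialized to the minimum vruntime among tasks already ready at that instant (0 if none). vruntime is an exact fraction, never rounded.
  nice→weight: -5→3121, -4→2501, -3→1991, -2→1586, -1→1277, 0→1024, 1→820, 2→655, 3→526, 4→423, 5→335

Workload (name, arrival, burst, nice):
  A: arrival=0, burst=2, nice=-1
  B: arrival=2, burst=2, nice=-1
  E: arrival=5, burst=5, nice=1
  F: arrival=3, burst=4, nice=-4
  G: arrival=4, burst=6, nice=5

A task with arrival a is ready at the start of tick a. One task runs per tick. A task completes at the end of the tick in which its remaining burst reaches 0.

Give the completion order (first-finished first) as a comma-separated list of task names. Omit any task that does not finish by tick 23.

t=0: vr[A=0] → run A
t=1: vr[A=1024/1277] → run A
t=2: vr[B=0] → run B
t=3: vr[B=1024/1277 F=1024/1277] → run B
t=4: vr[F=1024/1277 G=1024/1277] → run F
t=5: vr[E=1024/1277 F=3868672/3193777 G=1024/1277] → run E
t=6: vr[E=536832/261785 F=3868672/3193777 G=1024/1277] → run G
t=7: vr[E=536832/261785 F=3868672/3193777 G=1650688/427795] → run F
t=8: vr[E=536832/261785 F=5176320/3193777 G=1650688/427795] → run F
t=9: vr[E=536832/261785 F=6483968/3193777 G=1650688/427795] → run F
t=10: vr[E=536832/261785 G=1650688/427795] → run E
t=11: vr[E=863744/261785 G=1650688/427795] → run E
t=12: vr[E=1190656/261785 G=1650688/427795] → run G
t=13: vr[E=1190656/261785 G=2958336/427795] → run E
t=14: vr[E=1517568/261785 G=2958336/427795] → run E
t=15: vr[G=2958336/427795] → run G
t=16: vr[G=4265984/427795] → run G
t=17: vr[G=5573632/427795] → run G
t=18: vr[G=1376256/85559] → run G
t=19: (idle)
t=20: (idle)
t=21: (idle)
t=22: (idle)
t=23: (idle)

completion order = A, B, F, E, G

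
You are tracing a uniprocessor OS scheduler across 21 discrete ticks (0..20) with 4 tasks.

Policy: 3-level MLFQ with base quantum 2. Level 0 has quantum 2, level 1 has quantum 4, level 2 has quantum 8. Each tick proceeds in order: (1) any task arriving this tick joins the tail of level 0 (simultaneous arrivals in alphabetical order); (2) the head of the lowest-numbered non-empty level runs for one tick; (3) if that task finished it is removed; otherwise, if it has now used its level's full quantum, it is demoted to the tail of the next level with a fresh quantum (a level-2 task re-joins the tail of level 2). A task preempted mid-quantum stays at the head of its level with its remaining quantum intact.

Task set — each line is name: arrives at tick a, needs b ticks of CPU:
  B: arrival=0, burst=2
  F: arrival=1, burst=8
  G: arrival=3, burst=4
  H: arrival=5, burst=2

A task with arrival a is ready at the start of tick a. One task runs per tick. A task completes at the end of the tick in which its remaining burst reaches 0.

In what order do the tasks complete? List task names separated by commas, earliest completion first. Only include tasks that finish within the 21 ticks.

t=0: L0/L1/L2 = B/-/- → run B
t=1: L0/L1/L2 = BF/-/- → run B
t=2: L0/L1/L2 = F/-/- → run F
t=3: L0/L1/L2 = FG/-/- → run F
t=4: L0/L1/L2 = G/F/- → run G
t=5: L0/L1/L2 = GH/F/- → run G
t=6: L0/L1/L2 = H/FG/- → run H
t=7: L0/L1/L2 = H/FG/- → run H
t=8: L0/L1/L2 = -/FG/- → run F
t=9: L0/L1/L2 = -/FG/- → run F
t=10: L0/L1/L2 = -/FG/- → run F
t=11: L0/L1/L2 = -/FG/- → run F
t=12: L0/L1/L2 = -/G/F → run G
t=13: L0/L1/L2 = -/G/F → run G
t=14: L0/L1/L2 = -/-/F → run F
t=15: L0/L1/L2 = -/-/F → run F
t=16: (idle)
t=17: (idle)
t=18: (idle)
t=19: (idle)
t=20: (idle)

completion order = B, H, G, F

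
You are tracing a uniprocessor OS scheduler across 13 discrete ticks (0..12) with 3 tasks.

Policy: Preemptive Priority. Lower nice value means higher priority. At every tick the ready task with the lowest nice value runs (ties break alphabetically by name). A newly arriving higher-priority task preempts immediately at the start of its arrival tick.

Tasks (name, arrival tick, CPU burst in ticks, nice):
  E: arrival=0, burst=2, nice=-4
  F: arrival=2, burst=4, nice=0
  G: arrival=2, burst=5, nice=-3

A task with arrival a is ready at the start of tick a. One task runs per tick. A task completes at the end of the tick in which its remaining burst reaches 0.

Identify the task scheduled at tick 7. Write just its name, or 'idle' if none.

t=0: ready={E} → run E
t=1: ready={E} → run E
t=2: ready={F,G} → run G
t=3: ready={F,G} → run G
t=4: ready={F,G} → run G
t=5: ready={F,G} → run G
t=6: ready={F,G} → run G
t=7: ready={F} → run F
t=8: ready={F} → run F
t=9: ready={F} → run F
t=10: ready={F} → run F
t=11: (idle)
t=12: (idle)

running at tick 7 = F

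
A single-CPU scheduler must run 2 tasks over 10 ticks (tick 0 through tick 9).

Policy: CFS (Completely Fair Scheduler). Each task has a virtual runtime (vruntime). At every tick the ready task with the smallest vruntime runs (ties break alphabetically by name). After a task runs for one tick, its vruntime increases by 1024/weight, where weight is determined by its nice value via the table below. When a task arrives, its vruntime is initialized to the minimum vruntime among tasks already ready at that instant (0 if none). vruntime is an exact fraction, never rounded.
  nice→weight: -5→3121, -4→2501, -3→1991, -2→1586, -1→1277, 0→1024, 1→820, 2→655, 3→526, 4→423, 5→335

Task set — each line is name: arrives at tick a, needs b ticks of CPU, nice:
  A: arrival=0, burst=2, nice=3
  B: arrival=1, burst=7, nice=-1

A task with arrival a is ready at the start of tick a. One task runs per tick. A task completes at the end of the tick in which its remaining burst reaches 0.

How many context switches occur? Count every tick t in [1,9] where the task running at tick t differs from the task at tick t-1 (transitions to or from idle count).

t=0: vr[A=0] → run A
t=1: vr[A=512/263 B=512/263] → run A
t=2: vr[B=512/263] → run B
t=3: vr[B=923136/335851] → run B
t=4: vr[B=1192448/335851] → run B
t=5: vr[B=1461760/335851] → run B
t=6: vr[B=1731072/335851] → run B
t=7: vr[B=2000384/335851] → run B
t=8: vr[B=2269696/335851] → run B
t=9: (idle)

context switches = 2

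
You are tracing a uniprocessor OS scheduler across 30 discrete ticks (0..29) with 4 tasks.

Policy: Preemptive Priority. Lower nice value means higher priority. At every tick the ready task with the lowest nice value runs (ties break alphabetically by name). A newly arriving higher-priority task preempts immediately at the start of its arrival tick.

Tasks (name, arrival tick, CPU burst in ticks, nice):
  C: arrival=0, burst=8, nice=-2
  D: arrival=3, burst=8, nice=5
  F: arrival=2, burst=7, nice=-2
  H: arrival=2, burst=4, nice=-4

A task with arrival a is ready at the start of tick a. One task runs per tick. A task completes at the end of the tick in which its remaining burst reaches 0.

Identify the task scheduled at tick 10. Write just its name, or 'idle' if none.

running at tick 10 = C

t=0: ready={C} → run C
t=1: ready={C} → run C
t=2: ready={C,F,H} → run H
t=3: ready={C,D,F,H} → run H
t=4: ready={C,D,F,H} → run H
t=5: ready={C,D,F,H} → run H
t=6: ready={C,D,F} → run C
t=7: ready={C,D,F} → run C
t=8: ready={C,D,F} → run C
t=9: ready={C,D,F} → run C
t=10: ready={C,D,F} → run C
t=11: ready={C,D,F} → run C
t=12: ready={D,F} → run F
t=13: ready={D,F} → run F
t=14: ready={D,F} → run F
t=15: ready={D,F} → run F
t=16: ready={D,F} → run F
t=17: ready={D,F} → run F
t=18: ready={D,F} → run F
t=19: ready={D} → run D
t=20: ready={D} → run D
t=21: ready={D} → run D
t=22: ready={D} → run D
t=23: ready={D} → run D
t=24: ready={D} → run D
t=25: ready={D} → run D
t=26: ready={D} → run D
t=27: (idle)
t=28: (idle)
t=29: (idle)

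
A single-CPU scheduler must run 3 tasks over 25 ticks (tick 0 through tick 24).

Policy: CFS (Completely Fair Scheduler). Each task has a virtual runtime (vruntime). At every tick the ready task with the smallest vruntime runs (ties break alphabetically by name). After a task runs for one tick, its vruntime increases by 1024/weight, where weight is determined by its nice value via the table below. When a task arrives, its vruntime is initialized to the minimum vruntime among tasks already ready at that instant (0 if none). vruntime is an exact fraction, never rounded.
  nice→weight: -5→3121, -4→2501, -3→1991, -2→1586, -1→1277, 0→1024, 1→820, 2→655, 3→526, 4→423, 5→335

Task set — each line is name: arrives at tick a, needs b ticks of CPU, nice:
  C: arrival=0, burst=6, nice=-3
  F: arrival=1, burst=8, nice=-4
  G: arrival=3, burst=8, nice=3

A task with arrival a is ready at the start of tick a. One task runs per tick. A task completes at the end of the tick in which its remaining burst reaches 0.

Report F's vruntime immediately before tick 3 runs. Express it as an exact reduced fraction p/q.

t=0: vr[C=0] → run C
t=1: vr[C=1024/1991 F=1024/1991] → run C
t=2: vr[C=2048/1991 F=1024/1991] → run F
t=3: vr[C=2048/1991 F=4599808/4979491 G=4599808/4979491] → run F
t=4: vr[C=2048/1991 F=6638592/4979491 G=4599808/4979491] → run G
t=5: vr[C=2048/1991 F=6638592/4979491 G=3759248896/1309606133] → run C
t=6: vr[C=3072/1991 F=6638592/4979491 G=3759248896/1309606133] → run F
t=7: vr[C=3072/1991 F=8677376/4979491 G=3759248896/1309606133] → run C
t=8: vr[C=4096/1991 F=8677376/4979491 G=3759248896/1309606133] → run F
t=9: vr[C=4096/1991 F=10716160/4979491 G=3759248896/1309606133] → run C
t=10: vr[C=5120/1991 F=10716160/4979491 G=3759248896/1309606133] → run F
t=11: vr[C=5120/1991 F=12754944/4979491 G=3759248896/1309606133] → run F
t=12: vr[C=5120/1991 F=14793728/4979491 G=3759248896/1309606133] → run C
t=13: vr[F=14793728/4979491 G=3759248896/1309606133] → run G
t=14: vr[F=14793728/4979491 G=6308748288/1309606133] → run F
t=15: vr[F=16832512/4979491 G=6308748288/1309606133] → run F
t=16: vr[G=6308748288/1309606133] → run G
t=17: vr[G=8858247680/1309606133] → run G
t=18: vr[G=11407747072/1309606133] → run G
t=19: vr[G=13957246464/1309606133] → run G
t=20: vr[G=16506745856/1309606133] → run G
t=21: vr[G=19056245248/1309606133] → run G
t=22: (idle)
t=23: (idle)
t=24: (idle)

vruntime(F, start of tick 3) = 4599808/4979491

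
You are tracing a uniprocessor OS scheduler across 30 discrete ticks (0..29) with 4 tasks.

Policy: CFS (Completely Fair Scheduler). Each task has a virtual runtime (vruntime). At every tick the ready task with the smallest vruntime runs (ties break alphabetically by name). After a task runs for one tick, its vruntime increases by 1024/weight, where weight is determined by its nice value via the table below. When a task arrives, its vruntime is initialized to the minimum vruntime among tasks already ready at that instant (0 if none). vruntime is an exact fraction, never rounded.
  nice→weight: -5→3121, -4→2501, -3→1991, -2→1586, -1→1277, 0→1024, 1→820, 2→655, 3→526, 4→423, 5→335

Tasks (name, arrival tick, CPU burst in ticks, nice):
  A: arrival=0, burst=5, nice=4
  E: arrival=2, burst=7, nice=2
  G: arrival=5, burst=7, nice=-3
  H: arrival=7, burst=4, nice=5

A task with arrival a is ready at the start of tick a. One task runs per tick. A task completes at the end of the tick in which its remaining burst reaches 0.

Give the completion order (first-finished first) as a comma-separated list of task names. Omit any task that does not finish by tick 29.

completion order = A, G, E, H

t=0: vr[A=0] → run A
t=1: vr[A=1024/423] → run A
t=2: vr[A=2048/423 E=2048/423] → run A
t=3: vr[A=1024/141 E=2048/423] → run E
t=4: vr[A=1024/141 E=1774592/277065] → run E
t=5: vr[A=1024/141 E=2207744/277065 G=1024/141] → run A
t=6: vr[A=4096/423 E=2207744/277065 G=1024/141] → run G
t=7: vr[A=4096/423 E=2207744/277065 G=2183168/280731 H=2183168/280731] → run G
t=8: vr[A=4096/423 E=2207744/277065 G=2327552/280731 H=2183168/280731] → run H
t=9: vr[A=4096/423 E=2207744/277065 G=2327552/280731 H=1018829824/94044885] → run E
t=10: vr[A=4096/423 E=2640896/277065 G=2327552/280731 H=1018829824/94044885] → run G
t=11: vr[A=4096/423 E=2640896/277065 G=2471936/280731 H=1018829824/94044885] → run G
t=12: vr[A=4096/423 E=2640896/277065 G=2616320/280731 H=1018829824/94044885] → run G
t=13: vr[A=4096/423 E=2640896/277065 G=2760704/280731 H=1018829824/94044885] → run E
t=14: vr[A=4096/423 E=3074048/277065 G=2760704/280731 H=1018829824/94044885] → run A
t=15: vr[E=3074048/277065 G=2760704/280731 H=1018829824/94044885] → run G
t=16: vr[E=3074048/277065 G=2905088/280731 H=1018829824/94044885] → run G
t=17: vr[E=3074048/277065 H=1018829824/94044885] → run H
t=18: vr[E=3074048/277065 H=1306298368/94044885] → run E
t=19: vr[E=701440/55413 H=1306298368/94044885] → run E
t=20: vr[E=3940352/277065 H=1306298368/94044885] → run H
t=21: vr[E=3940352/277065 H=1593766912/94044885] → run E
t=22: vr[H=1593766912/94044885] → run H
t=23: (idle)
t=24: (idle)
t=25: (idle)
t=26: (idle)
t=27: (idle)
t=28: (idle)
t=29: (idle)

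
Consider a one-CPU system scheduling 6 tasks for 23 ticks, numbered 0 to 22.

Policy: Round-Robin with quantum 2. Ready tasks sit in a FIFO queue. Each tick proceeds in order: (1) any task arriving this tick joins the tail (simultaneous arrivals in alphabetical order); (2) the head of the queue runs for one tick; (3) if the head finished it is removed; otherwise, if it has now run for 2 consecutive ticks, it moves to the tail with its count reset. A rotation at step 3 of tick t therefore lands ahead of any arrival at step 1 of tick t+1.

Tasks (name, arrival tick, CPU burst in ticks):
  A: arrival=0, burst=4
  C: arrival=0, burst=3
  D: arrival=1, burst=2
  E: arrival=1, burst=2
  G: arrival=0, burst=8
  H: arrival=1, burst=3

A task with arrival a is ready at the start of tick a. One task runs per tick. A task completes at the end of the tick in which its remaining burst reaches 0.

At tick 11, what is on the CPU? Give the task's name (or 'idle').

t=0: queue=[A,C,G] q_used=0 → run A
t=1: queue=[A,C,G,D,E,H] q_used=1 → run A
t=2: queue=[C,G,D,E,H,A] q_used=0 → run C
t=3: queue=[C,G,D,E,H,A] q_used=1 → run C
t=4: queue=[G,D,E,H,A,C] q_used=0 → run G
t=5: queue=[G,D,E,H,A,C] q_used=1 → run G
t=6: queue=[D,E,H,A,C,G] q_used=0 → run D
t=7: queue=[D,E,H,A,C,G] q_used=1 → run D
t=8: queue=[E,H,A,C,G] q_used=0 → run E
t=9: queue=[E,H,A,C,G] q_used=1 → run E
t=10: queue=[H,A,C,G] q_used=0 → run H
t=11: queue=[H,A,C,G] q_used=1 → run H
t=12: queue=[A,C,G,H] q_used=0 → run A
t=13: queue=[A,C,G,H] q_used=1 → run A
t=14: queue=[C,G,H] q_used=0 → run C
t=15: queue=[G,H] q_used=0 → run G
t=16: queue=[G,H] q_used=1 → run G
t=17: queue=[H,G] q_used=0 → run H
t=18: queue=[G] q_used=0 → run G
t=19: queue=[G] q_used=1 → run G
t=20: queue=[G] q_used=0 → run G
t=21: queue=[G] q_used=1 → run G
t=22: (idle)

running at tick 11 = H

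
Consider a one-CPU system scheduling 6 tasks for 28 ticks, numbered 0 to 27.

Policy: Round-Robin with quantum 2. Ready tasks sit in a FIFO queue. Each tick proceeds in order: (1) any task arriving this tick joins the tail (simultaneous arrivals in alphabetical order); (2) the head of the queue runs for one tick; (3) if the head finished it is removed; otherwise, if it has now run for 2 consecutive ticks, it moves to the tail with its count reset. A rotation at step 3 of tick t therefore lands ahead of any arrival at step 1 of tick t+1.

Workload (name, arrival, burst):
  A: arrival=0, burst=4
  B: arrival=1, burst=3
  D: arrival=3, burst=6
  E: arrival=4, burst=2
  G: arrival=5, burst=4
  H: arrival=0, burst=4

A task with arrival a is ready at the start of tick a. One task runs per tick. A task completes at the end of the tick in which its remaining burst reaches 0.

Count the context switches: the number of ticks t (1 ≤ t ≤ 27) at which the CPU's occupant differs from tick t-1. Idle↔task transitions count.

context switches = 12

t=0: queue=[A,H] q_used=0 → run A
t=1: queue=[A,H,B] q_used=1 → run A
t=2: queue=[H,B,A] q_used=0 → run H
t=3: queue=[H,B,A,D] q_used=1 → run H
t=4: queue=[B,A,D,H,E] q_used=0 → run B
t=5: queue=[B,A,D,H,E,G] q_used=1 → run B
t=6: queue=[A,D,H,E,G,B] q_used=0 → run A
t=7: queue=[A,D,H,E,G,B] q_used=1 → run A
t=8: queue=[D,H,E,G,B] q_used=0 → run D
t=9: queue=[D,H,E,G,B] q_used=1 → run D
t=10: queue=[H,E,G,B,D] q_used=0 → run H
t=11: queue=[H,E,G,B,D] q_used=1 → run H
t=12: queue=[E,G,B,D] q_used=0 → run E
t=13: queue=[E,G,B,D] q_used=1 → run E
t=14: queue=[G,B,D] q_used=0 → run G
t=15: queue=[G,B,D] q_used=1 → run G
t=16: queue=[B,D,G] q_used=0 → run B
t=17: queue=[D,G] q_used=0 → run D
t=18: queue=[D,G] q_used=1 → run D
t=19: queue=[G,D] q_used=0 → run G
t=20: queue=[G,D] q_used=1 → run G
t=21: queue=[D] q_used=0 → run D
t=22: queue=[D] q_used=1 → run D
t=23: (idle)
t=24: (idle)
t=25: (idle)
t=26: (idle)
t=27: (idle)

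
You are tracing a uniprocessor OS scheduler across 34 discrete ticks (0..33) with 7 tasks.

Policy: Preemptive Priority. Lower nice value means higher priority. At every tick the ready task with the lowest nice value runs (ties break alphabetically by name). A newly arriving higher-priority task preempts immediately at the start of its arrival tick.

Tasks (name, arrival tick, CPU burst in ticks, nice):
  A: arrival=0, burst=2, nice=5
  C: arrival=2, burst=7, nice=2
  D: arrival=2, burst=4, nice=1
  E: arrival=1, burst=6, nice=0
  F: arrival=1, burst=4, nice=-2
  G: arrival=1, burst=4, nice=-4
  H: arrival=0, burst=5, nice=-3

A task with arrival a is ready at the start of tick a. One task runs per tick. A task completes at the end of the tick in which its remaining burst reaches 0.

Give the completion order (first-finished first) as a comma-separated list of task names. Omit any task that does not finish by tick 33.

completion order = G, H, F, E, D, C, A

t=0: ready={A,H} → run H
t=1: ready={A,E,F,G,H} → run G
t=2: ready={A,C,D,E,F,G,H} → run G
t=3: ready={A,C,D,E,F,G,H} → run G
t=4: ready={A,C,D,E,F,G,H} → run G
t=5: ready={A,C,D,E,F,H} → run H
t=6: ready={A,C,D,E,F,H} → run H
t=7: ready={A,C,D,E,F,H} → run H
t=8: ready={A,C,D,E,F,H} → run H
t=9: ready={A,C,D,E,F} → run F
t=10: ready={A,C,D,E,F} → run F
t=11: ready={A,C,D,E,F} → run F
t=12: ready={A,C,D,E,F} → run F
t=13: ready={A,C,D,E} → run E
t=14: ready={A,C,D,E} → run E
t=15: ready={A,C,D,E} → run E
t=16: ready={A,C,D,E} → run E
t=17: ready={A,C,D,E} → run E
t=18: ready={A,C,D,E} → run E
t=19: ready={A,C,D} → run D
t=20: ready={A,C,D} → run D
t=21: ready={A,C,D} → run D
t=22: ready={A,C,D} → run D
t=23: ready={A,C} → run C
t=24: ready={A,C} → run C
t=25: ready={A,C} → run C
t=26: ready={A,C} → run C
t=27: ready={A,C} → run C
t=28: ready={A,C} → run C
t=29: ready={A,C} → run C
t=30: ready={A} → run A
t=31: ready={A} → run A
t=32: (idle)
t=33: (idle)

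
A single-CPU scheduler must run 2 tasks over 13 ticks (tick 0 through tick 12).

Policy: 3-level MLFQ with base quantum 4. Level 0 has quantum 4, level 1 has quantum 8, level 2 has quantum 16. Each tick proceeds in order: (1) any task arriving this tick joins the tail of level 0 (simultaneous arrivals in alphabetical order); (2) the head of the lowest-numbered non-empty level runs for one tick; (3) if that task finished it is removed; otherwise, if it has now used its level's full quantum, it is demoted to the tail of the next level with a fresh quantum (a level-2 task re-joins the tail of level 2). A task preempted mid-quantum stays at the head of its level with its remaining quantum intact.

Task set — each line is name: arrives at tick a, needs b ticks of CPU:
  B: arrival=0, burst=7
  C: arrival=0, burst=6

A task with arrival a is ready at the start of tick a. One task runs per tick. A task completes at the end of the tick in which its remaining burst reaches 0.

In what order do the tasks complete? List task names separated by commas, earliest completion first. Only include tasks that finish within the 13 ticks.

t=0: L0/L1/L2 = BC/-/- → run B
t=1: L0/L1/L2 = BC/-/- → run B
t=2: L0/L1/L2 = BC/-/- → run B
t=3: L0/L1/L2 = BC/-/- → run B
t=4: L0/L1/L2 = C/B/- → run C
t=5: L0/L1/L2 = C/B/- → run C
t=6: L0/L1/L2 = C/B/- → run C
t=7: L0/L1/L2 = C/B/- → run C
t=8: L0/L1/L2 = -/BC/- → run B
t=9: L0/L1/L2 = -/BC/- → run B
t=10: L0/L1/L2 = -/BC/- → run B
t=11: L0/L1/L2 = -/C/- → run C
t=12: L0/L1/L2 = -/C/- → run C

completion order = B, C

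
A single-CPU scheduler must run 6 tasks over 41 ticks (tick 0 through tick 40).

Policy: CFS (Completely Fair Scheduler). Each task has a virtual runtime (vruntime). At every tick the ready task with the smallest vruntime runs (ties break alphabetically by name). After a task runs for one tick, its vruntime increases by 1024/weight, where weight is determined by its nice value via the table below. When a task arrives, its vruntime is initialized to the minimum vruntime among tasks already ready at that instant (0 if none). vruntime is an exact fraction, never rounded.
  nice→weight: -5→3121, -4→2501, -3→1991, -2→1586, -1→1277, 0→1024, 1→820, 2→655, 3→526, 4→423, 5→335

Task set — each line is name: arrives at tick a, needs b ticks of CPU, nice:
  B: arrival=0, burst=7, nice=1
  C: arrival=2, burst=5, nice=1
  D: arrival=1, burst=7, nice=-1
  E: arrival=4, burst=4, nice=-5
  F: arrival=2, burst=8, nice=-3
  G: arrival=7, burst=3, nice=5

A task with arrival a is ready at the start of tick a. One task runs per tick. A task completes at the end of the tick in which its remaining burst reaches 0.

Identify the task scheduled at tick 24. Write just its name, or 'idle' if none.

t=0: vr[B=0] → run B
t=1: vr[B=256/205 D=256/205] → run B
t=2: vr[B=512/205 C=256/205 D=256/205 F=256/205] → run C
t=3: vr[B=512/205 C=512/205 D=256/205 F=256/205] → run D
t=4: vr[B=512/205 C=512/205 D=536832/261785 E=256/205 F=256/205] → run E
t=5: vr[B=512/205 C=512/205 D=536832/261785 E=1008896/639805 F=256/205] → run F
t=6: vr[B=512/205 C=512/205 D=536832/261785 E=1008896/639805 F=719616/408155] → run E
t=7: vr[B=512/205 C=512/205 D=536832/261785 E=1218816/639805 F=719616/408155 G=719616/408155] → run F
t=8: vr[B=512/205 C=512/205 D=536832/261785 E=1218816/639805 F=929536/408155 G=719616/408155] → run G
t=9: vr[B=512/205 C=512/205 D=536832/261785 E=1218816/639805 F=929536/408155 G=131804416/27346385] → run E
t=10: vr[B=512/205 C=512/205 D=536832/261785 E=1428736/639805 F=929536/408155 G=131804416/27346385] → run D
t=11: vr[B=512/205 C=512/205 D=746752/261785 E=1428736/639805 F=929536/408155 G=131804416/27346385] → run E
t=12: vr[B=512/205 C=512/205 D=746752/261785 F=929536/408155 G=131804416/27346385] → run F
t=13: vr[B=512/205 C=512/205 D=746752/261785 F=1139456/408155 G=131804416/27346385] → run B
t=14: vr[B=768/205 C=512/205 D=746752/261785 F=1139456/408155 G=131804416/27346385] → run C
t=15: vr[B=768/205 C=768/205 D=746752/261785 F=1139456/408155 G=131804416/27346385] → run F
t=16: vr[B=768/205 C=768/205 D=746752/261785 F=1349376/408155 G=131804416/27346385] → run D
t=17: vr[B=768/205 C=768/205 D=956672/261785 F=1349376/408155 G=131804416/27346385] → run F
t=18: vr[B=768/205 C=768/205 D=956672/261785 F=1559296/408155 G=131804416/27346385] → run D
t=19: vr[B=768/205 C=768/205 D=1166592/261785 F=1559296/408155 G=131804416/27346385] → run B
t=20: vr[B=1024/205 C=768/205 D=1166592/261785 F=1559296/408155 G=131804416/27346385] → run C
t=21: vr[B=1024/205 C=1024/205 D=1166592/261785 F=1559296/408155 G=131804416/27346385] → run F
t=22: vr[B=1024/205 C=1024/205 D=1166592/261785 F=1769216/408155 G=131804416/27346385] → run F
t=23: vr[B=1024/205 C=1024/205 D=1166592/261785 F=1979136/408155 G=131804416/27346385] → run D
t=24: vr[B=1024/205 C=1024/205 D=1376512/261785 F=1979136/408155 G=131804416/27346385] → run G
t=25: vr[B=1024/205 C=1024/205 D=1376512/261785 F=1979136/408155 G=43078912/5469277] → run F
t=26: vr[B=1024/205 C=1024/205 D=1376512/261785 G=43078912/5469277] → run B
t=27: vr[B=256/41 C=1024/205 D=1376512/261785 G=43078912/5469277] → run C
t=28: vr[B=256/41 C=256/41 D=1376512/261785 G=43078912/5469277] → run D
t=29: vr[B=256/41 C=256/41 D=1586432/261785 G=43078912/5469277] → run D
t=30: vr[B=256/41 C=256/41 G=43078912/5469277] → run B
t=31: vr[B=1536/205 C=256/41 G=43078912/5469277] → run C
t=32: vr[B=1536/205 G=43078912/5469277] → run B
t=33: vr[G=43078912/5469277] → run G
t=34: (idle)
t=35: (idle)
t=36: (idle)
t=37: (idle)
t=38: (idle)
t=39: (idle)
t=40: (idle)

running at tick 24 = G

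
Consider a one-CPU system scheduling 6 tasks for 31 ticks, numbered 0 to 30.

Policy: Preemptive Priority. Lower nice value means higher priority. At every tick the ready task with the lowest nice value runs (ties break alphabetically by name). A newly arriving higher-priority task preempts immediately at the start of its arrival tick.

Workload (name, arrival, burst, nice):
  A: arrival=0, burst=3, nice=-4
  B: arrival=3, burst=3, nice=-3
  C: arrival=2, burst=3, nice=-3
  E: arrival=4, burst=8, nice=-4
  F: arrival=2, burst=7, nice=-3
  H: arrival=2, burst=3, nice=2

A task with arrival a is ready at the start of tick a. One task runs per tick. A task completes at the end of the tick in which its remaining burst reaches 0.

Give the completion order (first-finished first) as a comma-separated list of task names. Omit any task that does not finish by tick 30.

completion order = A, E, B, C, F, H

t=0: ready={A} → run A
t=1: ready={A} → run A
t=2: ready={A,C,F,H} → run A
t=3: ready={B,C,F,H} → run B
t=4: ready={B,C,E,F,H} → run E
t=5: ready={B,C,E,F,H} → run E
t=6: ready={B,C,E,F,H} → run E
t=7: ready={B,C,E,F,H} → run E
t=8: ready={B,C,E,F,H} → run E
t=9: ready={B,C,E,F,H} → run E
t=10: ready={B,C,E,F,H} → run E
t=11: ready={B,C,E,F,H} → run E
t=12: ready={B,C,F,H} → run B
t=13: ready={B,C,F,H} → run B
t=14: ready={C,F,H} → run C
t=15: ready={C,F,H} → run C
t=16: ready={C,F,H} → run C
t=17: ready={F,H} → run F
t=18: ready={F,H} → run F
t=19: ready={F,H} → run F
t=20: ready={F,H} → run F
t=21: ready={F,H} → run F
t=22: ready={F,H} → run F
t=23: ready={F,H} → run F
t=24: ready={H} → run H
t=25: ready={H} → run H
t=26: ready={H} → run H
t=27: (idle)
t=28: (idle)
t=29: (idle)
t=30: (idle)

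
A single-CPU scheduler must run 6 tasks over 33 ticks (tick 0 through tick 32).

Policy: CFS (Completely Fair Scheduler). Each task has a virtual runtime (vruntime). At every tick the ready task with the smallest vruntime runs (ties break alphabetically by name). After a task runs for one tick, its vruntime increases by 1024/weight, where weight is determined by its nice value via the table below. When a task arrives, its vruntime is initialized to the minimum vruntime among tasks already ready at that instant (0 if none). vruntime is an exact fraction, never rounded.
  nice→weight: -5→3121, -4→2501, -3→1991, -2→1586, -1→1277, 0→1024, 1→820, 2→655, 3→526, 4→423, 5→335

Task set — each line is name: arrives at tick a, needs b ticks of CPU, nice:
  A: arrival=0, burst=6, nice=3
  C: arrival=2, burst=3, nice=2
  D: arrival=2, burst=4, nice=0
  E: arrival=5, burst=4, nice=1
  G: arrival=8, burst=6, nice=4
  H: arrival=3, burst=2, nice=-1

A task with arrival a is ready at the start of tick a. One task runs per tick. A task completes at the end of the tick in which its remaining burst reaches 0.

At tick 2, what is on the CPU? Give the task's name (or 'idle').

t=0: vr[A=0] → run A
t=1: vr[A=512/263] → run A
t=2: vr[A=1024/263 C=1024/263 D=1024/263] → run A
t=3: vr[A=1536/263 C=1024/263 D=1024/263 H=1024/263] → run C
t=4: vr[A=1536/263 C=940032/172265 D=1024/263 H=1024/263] → run D
t=5: vr[A=1536/263 C=940032/172265 D=1287/263 E=1024/263 H=1024/263] → run E
t=6: vr[A=1536/263 C=940032/172265 D=1287/263 E=277248/53915 H=1024/263] → run H
t=7: vr[A=1536/263 C=940032/172265 D=1287/263 E=277248/53915 H=1576960/335851] → run H
t=8: vr[A=1536/263 C=940032/172265 D=1287/263 E=277248/53915 G=1287/263] → run D
t=9: vr[A=1536/263 C=940032/172265 D=1550/263 E=277248/53915 G=1287/263] → run G
t=10: vr[A=1536/263 C=940032/172265 D=1550/263 E=277248/53915 G=813713/111249] → run E
t=11: vr[A=1536/263 C=940032/172265 D=1550/263 E=344576/53915 G=813713/111249] → run C
t=12: vr[A=1536/263 C=1209344/172265 D=1550/263 E=344576/53915 G=813713/111249] → run A
t=13: vr[A=2048/263 C=1209344/172265 D=1550/263 E=344576/53915 G=813713/111249] → run D
t=14: vr[A=2048/263 C=1209344/172265 D=1813/263 E=344576/53915 G=813713/111249] → run E
t=15: vr[A=2048/263 C=1209344/172265 D=1813/263 E=411904/53915 G=813713/111249] → run D
t=16: vr[A=2048/263 C=1209344/172265 E=411904/53915 G=813713/111249] → run C
t=17: vr[A=2048/263 E=411904/53915 G=813713/111249] → run G
t=18: vr[A=2048/263 E=411904/53915 G=1083025/111249] → run E
t=19: vr[A=2048/263 G=1083025/111249] → run A
t=20: vr[A=2560/263 G=1083025/111249] → run A
t=21: vr[G=1083025/111249] → run G
t=22: vr[G=450779/37083] → run G
t=23: vr[G=1621649/111249] → run G
t=24: vr[G=1890961/111249] → run G
t=25: (idle)
t=26: (idle)
t=27: (idle)
t=28: (idle)
t=29: (idle)
t=30: (idle)
t=31: (idle)
t=32: (idle)

running at tick 2 = A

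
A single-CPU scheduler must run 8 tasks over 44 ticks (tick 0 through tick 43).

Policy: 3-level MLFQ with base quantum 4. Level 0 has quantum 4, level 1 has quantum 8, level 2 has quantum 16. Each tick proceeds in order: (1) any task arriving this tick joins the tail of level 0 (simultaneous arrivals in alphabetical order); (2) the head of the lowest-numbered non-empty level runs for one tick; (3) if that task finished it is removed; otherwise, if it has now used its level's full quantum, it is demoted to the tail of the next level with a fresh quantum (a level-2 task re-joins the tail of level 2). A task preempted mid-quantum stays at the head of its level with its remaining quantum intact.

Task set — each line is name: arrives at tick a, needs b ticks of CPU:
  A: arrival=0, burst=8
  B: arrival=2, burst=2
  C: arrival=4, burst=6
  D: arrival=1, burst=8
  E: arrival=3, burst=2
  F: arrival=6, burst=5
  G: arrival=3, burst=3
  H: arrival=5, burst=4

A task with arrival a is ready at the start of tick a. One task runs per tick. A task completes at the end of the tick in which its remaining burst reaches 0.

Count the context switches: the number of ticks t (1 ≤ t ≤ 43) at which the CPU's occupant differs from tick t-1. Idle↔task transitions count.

t=0: L0/L1/L2 = A/-/- → run A
t=1: L0/L1/L2 = AD/-/- → run A
t=2: L0/L1/L2 = ADB/-/- → run A
t=3: L0/L1/L2 = ADBEG/-/- → run A
t=4: L0/L1/L2 = DBEGC/A/- → run D
t=5: L0/L1/L2 = DBEGCH/A/- → run D
t=6: L0/L1/L2 = DBEGCHF/A/- → run D
t=7: L0/L1/L2 = DBEGCHF/A/- → run D
t=8: L0/L1/L2 = BEGCHF/AD/- → run B
t=9: L0/L1/L2 = BEGCHF/AD/- → run B
t=10: L0/L1/L2 = EGCHF/AD/- → run E
t=11: L0/L1/L2 = EGCHF/AD/- → run E
t=12: L0/L1/L2 = GCHF/AD/- → run G
t=13: L0/L1/L2 = GCHF/AD/- → run G
t=14: L0/L1/L2 = GCHF/AD/- → run G
t=15: L0/L1/L2 = CHF/AD/- → run C
t=16: L0/L1/L2 = CHF/AD/- → run C
t=17: L0/L1/L2 = CHF/AD/- → run C
t=18: L0/L1/L2 = CHF/AD/- → run C
t=19: L0/L1/L2 = HF/ADC/- → run H
t=20: L0/L1/L2 = HF/ADC/- → run H
t=21: L0/L1/L2 = HF/ADC/- → run H
t=22: L0/L1/L2 = HF/ADC/- → run H
t=23: L0/L1/L2 = F/ADC/- → run F
t=24: L0/L1/L2 = F/ADC/- → run F
t=25: L0/L1/L2 = F/ADC/- → run F
t=26: L0/L1/L2 = F/ADC/- → run F
t=27: L0/L1/L2 = -/ADCF/- → run A
t=28: L0/L1/L2 = -/ADCF/- → run A
t=29: L0/L1/L2 = -/ADCF/- → run A
t=30: L0/L1/L2 = -/ADCF/- → run A
t=31: L0/L1/L2 = -/DCF/- → run D
t=32: L0/L1/L2 = -/DCF/- → run D
t=33: L0/L1/L2 = -/DCF/- → run D
t=34: L0/L1/L2 = -/DCF/- → run D
t=35: L0/L1/L2 = -/CF/- → run C
t=36: L0/L1/L2 = -/CF/- → run C
t=37: L0/L1/L2 = -/F/- → run F
t=38: (idle)
t=39: (idle)
t=40: (idle)
t=41: (idle)
t=42: (idle)
t=43: (idle)

context switches = 12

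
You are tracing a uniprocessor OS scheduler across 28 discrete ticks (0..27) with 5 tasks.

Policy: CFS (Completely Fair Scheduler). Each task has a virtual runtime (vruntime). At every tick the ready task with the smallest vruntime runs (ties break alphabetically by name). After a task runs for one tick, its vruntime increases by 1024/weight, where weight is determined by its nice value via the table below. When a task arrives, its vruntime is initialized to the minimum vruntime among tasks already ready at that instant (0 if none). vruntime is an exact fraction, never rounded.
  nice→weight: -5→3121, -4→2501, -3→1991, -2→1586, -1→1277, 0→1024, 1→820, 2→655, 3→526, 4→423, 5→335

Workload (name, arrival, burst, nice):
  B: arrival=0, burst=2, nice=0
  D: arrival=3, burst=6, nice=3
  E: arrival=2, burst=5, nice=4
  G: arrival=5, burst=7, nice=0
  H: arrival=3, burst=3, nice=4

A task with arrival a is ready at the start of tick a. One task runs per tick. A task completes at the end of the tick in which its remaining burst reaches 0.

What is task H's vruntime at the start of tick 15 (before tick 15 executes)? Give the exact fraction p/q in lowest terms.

t=0: vr[B=0] → run B
t=1: vr[B=1] → run B
t=2: vr[E=0] → run E
t=3: vr[D=1024/423 E=1024/423 H=1024/423] → run D
t=4: vr[D=485888/111249 E=1024/423 H=1024/423] → run E
t=5: vr[D=485888/111249 E=2048/423 G=1024/423 H=1024/423] → run G
t=6: vr[D=485888/111249 E=2048/423 G=1447/423 H=1024/423] → run H
t=7: vr[D=485888/111249 E=2048/423 G=1447/423 H=2048/423] → run G
t=8: vr[D=485888/111249 E=2048/423 G=1870/423 H=2048/423] → run D
t=9: vr[D=702464/111249 E=2048/423 G=1870/423 H=2048/423] → run G
t=10: vr[D=702464/111249 E=2048/423 G=2293/423 H=2048/423] → run E
t=11: vr[D=702464/111249 E=1024/141 G=2293/423 H=2048/423] → run H
t=12: vr[D=702464/111249 E=1024/141 G=2293/423 H=1024/141] → run G
t=13: vr[D=702464/111249 E=1024/141 G=2716/423 H=1024/141] → run D
t=14: vr[D=919040/111249 E=1024/141 G=2716/423 H=1024/141] → run G
t=15: vr[D=919040/111249 E=1024/141 G=3139/423 H=1024/141] → run E
t=16: vr[D=919040/111249 E=4096/423 G=3139/423 H=1024/141] → run H
t=17: vr[D=919040/111249 E=4096/423 G=3139/423] → run G
t=18: vr[D=919040/111249 E=4096/423 G=3562/423] → run D
t=19: vr[D=1135616/111249 E=4096/423 G=3562/423] → run G
t=20: vr[D=1135616/111249 E=4096/423] → run E
t=21: vr[D=1135616/111249] → run D
t=22: vr[D=1352192/111249] → run D
t=23: (idle)
t=24: (idle)
t=25: (idle)
t=26: (idle)
t=27: (idle)

vruntime(H, start of tick 15) = 1024/141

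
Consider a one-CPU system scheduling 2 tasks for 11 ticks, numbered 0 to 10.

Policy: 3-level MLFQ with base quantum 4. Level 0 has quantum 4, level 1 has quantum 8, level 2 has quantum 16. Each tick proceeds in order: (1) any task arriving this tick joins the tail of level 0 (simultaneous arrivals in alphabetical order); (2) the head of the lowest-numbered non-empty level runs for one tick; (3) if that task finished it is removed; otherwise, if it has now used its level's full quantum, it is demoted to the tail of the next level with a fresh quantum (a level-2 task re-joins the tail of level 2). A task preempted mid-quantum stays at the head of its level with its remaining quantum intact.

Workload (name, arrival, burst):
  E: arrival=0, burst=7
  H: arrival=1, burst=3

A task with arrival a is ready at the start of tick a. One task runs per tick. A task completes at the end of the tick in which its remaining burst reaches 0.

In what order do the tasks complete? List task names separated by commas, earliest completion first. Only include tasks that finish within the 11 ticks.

t=0: L0/L1/L2 = E/-/- → run E
t=1: L0/L1/L2 = EH/-/- → run E
t=2: L0/L1/L2 = EH/-/- → run E
t=3: L0/L1/L2 = EH/-/- → run E
t=4: L0/L1/L2 = H/E/- → run H
t=5: L0/L1/L2 = H/E/- → run H
t=6: L0/L1/L2 = H/E/- → run H
t=7: L0/L1/L2 = -/E/- → run E
t=8: L0/L1/L2 = -/E/- → run E
t=9: L0/L1/L2 = -/E/- → run E
t=10: (idle)

completion order = H, E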